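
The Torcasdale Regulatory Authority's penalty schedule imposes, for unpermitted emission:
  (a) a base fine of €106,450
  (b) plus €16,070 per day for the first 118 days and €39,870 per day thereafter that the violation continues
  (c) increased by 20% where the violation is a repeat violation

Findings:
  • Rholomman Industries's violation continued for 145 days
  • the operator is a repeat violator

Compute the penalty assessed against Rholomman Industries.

€3,695,040

First 118 days: 118 × €16,070 = €1,896,260
Remaining days: (145 − 118) × €39,870 = €1,076,490
Per-day component: €1,896,260 + €1,076,490 = €2,972,750
Base plus per-day: €106,450 + €2,972,750 = €3,079,200
Enhancement: 20% of €3,079,200 = €615,840
Enhanced fine: €3,079,200 + €615,840 = €3,695,040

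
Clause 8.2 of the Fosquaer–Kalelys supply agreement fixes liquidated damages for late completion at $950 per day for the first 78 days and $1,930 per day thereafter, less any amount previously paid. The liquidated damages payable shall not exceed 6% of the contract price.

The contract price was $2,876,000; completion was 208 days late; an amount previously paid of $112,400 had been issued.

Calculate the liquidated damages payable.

$172,560

First 78 days: 78 × $950 = $74,100
Remaining days: (208 − 78) × $1,930 = $250,900
Accrued per-day damages: $74,100 + $250,900 = $325,000
Less amount previously paid: $325,000 − $112,400 = $212,600
Cap: 6% of $2,876,000 = $172,560
Cap at $172,560: $212,600 exceeds the cap → $172,560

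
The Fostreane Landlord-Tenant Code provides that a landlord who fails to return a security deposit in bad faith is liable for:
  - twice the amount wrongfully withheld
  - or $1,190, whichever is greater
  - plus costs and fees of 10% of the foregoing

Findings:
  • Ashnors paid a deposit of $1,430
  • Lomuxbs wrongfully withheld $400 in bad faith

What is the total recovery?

Recovery: $1,309

Doubled: 2 × $400 = $800
Minimum $1,190: $800 is below the minimum → $1,190
Costs and fees: 10% of $1,190 = $119
Total recovery: $1,190 + $119 = $1,309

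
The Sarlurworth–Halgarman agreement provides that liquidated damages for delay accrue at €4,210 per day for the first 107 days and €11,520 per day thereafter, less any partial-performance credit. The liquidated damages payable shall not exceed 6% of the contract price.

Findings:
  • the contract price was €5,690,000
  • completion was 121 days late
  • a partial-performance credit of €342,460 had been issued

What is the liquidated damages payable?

First 107 days: 107 × €4,210 = €450,470
Remaining days: (121 − 107) × €11,520 = €161,280
Accrued per-day damages: €450,470 + €161,280 = €611,750
Less partial-performance credit: €611,750 − €342,460 = €269,290
Cap: 6% of €5,690,000 = €341,400
Cap at €341,400: €269,290 is within the cap, no reduction.

Liquidated damages: €269,290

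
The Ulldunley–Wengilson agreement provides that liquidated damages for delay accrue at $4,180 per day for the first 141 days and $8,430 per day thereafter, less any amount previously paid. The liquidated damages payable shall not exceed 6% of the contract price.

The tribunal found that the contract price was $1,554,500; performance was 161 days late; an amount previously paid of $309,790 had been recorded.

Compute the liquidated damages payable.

$93,270

First 141 days: 141 × $4,180 = $589,380
Remaining days: (161 − 141) × $8,430 = $168,600
Accrued per-day damages: $589,380 + $168,600 = $757,980
Less amount previously paid: $757,980 − $309,790 = $448,190
Cap: 6% of $1,554,500 = $93,270
Cap at $93,270: $448,190 exceeds the cap → $93,270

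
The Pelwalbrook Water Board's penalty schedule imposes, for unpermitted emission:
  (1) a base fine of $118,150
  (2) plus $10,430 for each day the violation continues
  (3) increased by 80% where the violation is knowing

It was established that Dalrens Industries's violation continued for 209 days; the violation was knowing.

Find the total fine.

$4,136,436

Per-day component: 209 × $10,430 = $2,179,870
Base plus per-day: $118,150 + $2,179,870 = $2,298,020
Enhancement: 80% of $2,298,020 = $1,838,416
Enhanced fine: $2,298,020 + $1,838,416 = $4,136,436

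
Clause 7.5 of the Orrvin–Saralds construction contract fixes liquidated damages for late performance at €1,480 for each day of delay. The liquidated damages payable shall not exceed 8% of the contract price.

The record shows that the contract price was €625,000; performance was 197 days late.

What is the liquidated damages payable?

€50,000

Per-day damages: 197 × €1,480 = €291,560
Cap: 8% of €625,000 = €50,000
Cap at €50,000: €291,560 exceeds the cap → €50,000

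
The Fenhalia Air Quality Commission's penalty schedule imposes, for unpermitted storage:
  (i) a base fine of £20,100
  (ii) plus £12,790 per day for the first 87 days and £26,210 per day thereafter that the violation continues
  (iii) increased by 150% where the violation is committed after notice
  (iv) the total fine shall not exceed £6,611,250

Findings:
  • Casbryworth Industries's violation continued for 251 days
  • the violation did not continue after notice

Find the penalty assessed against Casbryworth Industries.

£5,431,270

First 87 days: 87 × £12,790 = £1,112,730
Remaining days: (251 − 87) × £26,210 = £4,298,440
Per-day component: £1,112,730 + £4,298,440 = £5,411,170
Base plus per-day: £20,100 + £5,411,170 = £5,431,270
The violation did not continue after notice: no 150% increase.
Cap at £6,611,250: £5,431,270 is within the cap, no reduction.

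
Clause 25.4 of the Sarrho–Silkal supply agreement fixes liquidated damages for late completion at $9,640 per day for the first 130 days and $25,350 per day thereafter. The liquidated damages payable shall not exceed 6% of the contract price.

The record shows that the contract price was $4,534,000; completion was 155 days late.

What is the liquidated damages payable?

$272,040

First 130 days: 130 × $9,640 = $1,253,200
Remaining days: (155 − 130) × $25,350 = $633,750
Accrued per-day damages: $1,253,200 + $633,750 = $1,886,950
Cap: 6% of $4,534,000 = $272,040
Cap at $272,040: $1,886,950 exceeds the cap → $272,040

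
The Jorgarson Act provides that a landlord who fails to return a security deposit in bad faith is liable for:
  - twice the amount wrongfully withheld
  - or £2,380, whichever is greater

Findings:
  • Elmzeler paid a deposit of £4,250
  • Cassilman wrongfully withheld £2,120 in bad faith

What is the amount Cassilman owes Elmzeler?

£4,240

Doubled: 2 × £2,120 = £4,240
Minimum £2,380: £4,240 meets the minimum, no increase.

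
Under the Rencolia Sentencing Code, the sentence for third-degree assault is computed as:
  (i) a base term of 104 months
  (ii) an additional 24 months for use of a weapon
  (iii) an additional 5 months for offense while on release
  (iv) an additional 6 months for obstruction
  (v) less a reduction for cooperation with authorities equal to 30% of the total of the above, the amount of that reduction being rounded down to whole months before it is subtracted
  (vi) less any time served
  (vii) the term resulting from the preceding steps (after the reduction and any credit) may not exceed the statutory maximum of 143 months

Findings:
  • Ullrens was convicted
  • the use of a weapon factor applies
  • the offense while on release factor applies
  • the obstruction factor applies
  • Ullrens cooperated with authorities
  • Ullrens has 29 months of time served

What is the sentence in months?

Use of a weapon enhancement: +24 months
Offense while on release enhancement: +5 months
Obstruction enhancement: +6 months
Adjusted term: 104 months + 24 months + 5 months + 6 months = 139 months
Cooperation with authorities reduction: 30% of 139 months = 41 months (rounded down)
After reduction: 139 − 41 = 98 months
Less time served: 98 months − 29 months = 69 months
Cap at 143 months: 69 months is within the cap, no reduction.

Sentence: 69 months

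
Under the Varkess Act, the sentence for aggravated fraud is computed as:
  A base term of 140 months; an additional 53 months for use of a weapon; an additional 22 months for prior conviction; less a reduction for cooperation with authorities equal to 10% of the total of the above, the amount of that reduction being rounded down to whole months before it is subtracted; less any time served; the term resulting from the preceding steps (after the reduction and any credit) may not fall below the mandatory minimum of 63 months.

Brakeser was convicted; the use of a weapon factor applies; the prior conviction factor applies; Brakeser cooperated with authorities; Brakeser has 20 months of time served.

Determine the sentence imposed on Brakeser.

Use of a weapon enhancement: +53 months
Prior conviction enhancement: +22 months
Adjusted term: 140 months + 53 months + 22 months = 215 months
Cooperation with authorities reduction: 10% of 215 months = 21 months (rounded down)
After reduction: 215 − 21 = 194 months
Less time served: 194 months − 20 months = 174 months
Minimum 63 months: 174 months meets the minimum, no increase.

174 months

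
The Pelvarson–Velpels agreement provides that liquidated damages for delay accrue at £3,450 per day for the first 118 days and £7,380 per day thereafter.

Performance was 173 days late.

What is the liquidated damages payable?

First 118 days: 118 × £3,450 = £407,100
Remaining days: (173 − 118) × £7,380 = £405,900
Accrued per-day damages: £407,100 + £405,900 = £813,000

Liquidated damages: £813,000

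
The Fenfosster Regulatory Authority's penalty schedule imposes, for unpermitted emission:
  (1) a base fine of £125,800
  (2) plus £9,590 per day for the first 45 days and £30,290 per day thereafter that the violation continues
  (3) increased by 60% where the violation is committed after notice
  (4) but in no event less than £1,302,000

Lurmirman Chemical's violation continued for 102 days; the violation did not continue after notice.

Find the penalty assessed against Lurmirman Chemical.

First 45 days: 45 × £9,590 = £431,550
Remaining days: (102 − 45) × £30,290 = £1,726,530
Per-day component: £431,550 + £1,726,530 = £2,158,080
Base plus per-day: £125,800 + £2,158,080 = £2,283,880
The violation did not continue after notice: no 60% increase.
Minimum £1,302,000: £2,283,880 meets the minimum, no increase.

£2,283,880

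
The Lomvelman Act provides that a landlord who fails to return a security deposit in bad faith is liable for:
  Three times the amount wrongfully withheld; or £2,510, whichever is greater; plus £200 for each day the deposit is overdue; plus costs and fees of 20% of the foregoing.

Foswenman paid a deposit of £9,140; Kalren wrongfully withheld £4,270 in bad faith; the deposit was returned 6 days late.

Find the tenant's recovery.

Trebled: 3 × £4,270 = £12,810
Minimum £2,510: £12,810 meets the minimum, no increase.
Late-return penalty: 6 × £200 = £1,200
Damages plus late penalty: £12,810 + £1,200 = £14,010
Costs and fees: 20% of £14,010 = £2,802
Total recovery: £14,010 + £2,802 = £16,812

£16,812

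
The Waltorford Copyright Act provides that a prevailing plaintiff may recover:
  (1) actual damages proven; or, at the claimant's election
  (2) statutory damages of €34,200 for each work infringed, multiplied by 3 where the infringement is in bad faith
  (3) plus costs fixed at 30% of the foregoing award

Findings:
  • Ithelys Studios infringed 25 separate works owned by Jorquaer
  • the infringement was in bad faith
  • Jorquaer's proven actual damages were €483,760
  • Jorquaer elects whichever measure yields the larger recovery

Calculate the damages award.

€3,334,500

Statutory damages: 25 × €34,200 = €855,000
Trebled: 3 × €855,000 = €2,565,000
Greater of actual damages (€483,760) or enhanced statutory damages (€2,565,000): €2,565,000
Costs: 30% of €2,565,000 = €769,500
Award plus costs: €2,565,000 + €769,500 = €3,334,500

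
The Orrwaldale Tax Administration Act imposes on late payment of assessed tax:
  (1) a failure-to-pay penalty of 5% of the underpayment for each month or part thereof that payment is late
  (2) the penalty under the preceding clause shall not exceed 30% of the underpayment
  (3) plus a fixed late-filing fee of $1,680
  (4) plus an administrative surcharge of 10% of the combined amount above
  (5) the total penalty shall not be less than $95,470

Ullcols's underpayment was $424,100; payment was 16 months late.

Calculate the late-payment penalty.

$141,801

Accrued rate: 5% × 16 = 80%, capped at 30% → 30%
Failure-to-pay penalty: 30% of $424,100 = $127,230
Penalty before surcharge: $127,230 + $1,680 = $128,910
Administrative surcharge: 10% of $128,910 = $12,891
Total penalty: $128,910 + $12,891 = $141,801
Minimum $95,470: $141,801 meets the minimum, no increase.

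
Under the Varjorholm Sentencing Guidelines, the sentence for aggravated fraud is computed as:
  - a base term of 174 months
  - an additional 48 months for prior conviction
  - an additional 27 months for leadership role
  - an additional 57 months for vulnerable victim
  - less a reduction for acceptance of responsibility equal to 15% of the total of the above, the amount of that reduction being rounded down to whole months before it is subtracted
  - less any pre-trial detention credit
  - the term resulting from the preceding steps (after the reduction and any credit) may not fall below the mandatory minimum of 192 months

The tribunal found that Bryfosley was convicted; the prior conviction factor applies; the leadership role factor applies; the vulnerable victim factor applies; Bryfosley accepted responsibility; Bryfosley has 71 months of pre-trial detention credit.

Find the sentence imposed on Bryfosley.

192 months

Prior conviction enhancement: +48 months
Leadership role enhancement: +27 months
Vulnerable victim enhancement: +57 months
Adjusted term: 174 months + 48 months + 27 months + 57 months = 306 months
Acceptance of responsibility reduction: 15% of 306 months = 45 months (rounded down)
After reduction: 306 − 45 = 261 months
Less pre-trial detention credit: 261 months − 71 months = 190 months
Minimum 192 months: 190 months is below the minimum → 192 months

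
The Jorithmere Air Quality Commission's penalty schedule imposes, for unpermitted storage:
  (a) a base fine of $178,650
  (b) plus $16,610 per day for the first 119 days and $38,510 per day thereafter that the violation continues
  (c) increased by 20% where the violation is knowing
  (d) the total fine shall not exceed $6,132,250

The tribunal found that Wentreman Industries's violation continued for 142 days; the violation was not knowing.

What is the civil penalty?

First 119 days: 119 × $16,610 = $1,976,590
Remaining days: (142 − 119) × $38,510 = $885,730
Per-day component: $1,976,590 + $885,730 = $2,862,320
Base plus per-day: $178,650 + $2,862,320 = $3,040,970
The violation was not knowing: no 20% increase.
Cap at $6,132,250: $3,040,970 is within the cap, no reduction.

$3,040,970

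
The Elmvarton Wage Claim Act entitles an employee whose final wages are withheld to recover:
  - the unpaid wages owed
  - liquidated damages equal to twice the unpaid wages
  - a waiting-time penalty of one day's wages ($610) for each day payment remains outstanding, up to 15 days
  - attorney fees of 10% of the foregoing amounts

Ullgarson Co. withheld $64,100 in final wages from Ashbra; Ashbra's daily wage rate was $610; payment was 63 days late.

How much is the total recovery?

$221,595

Doubled: 2 × $64,100 = $128,200
Penalty days: min(63, 15) = 15
Waiting-time penalty: 15 × $610 = $9,150
Subtotal: $64,100 + $128,200 + $9,150 = $201,450
Attorney fees: 10% of $201,450 = $20,145
Total award: $201,450 + $20,145 = $221,595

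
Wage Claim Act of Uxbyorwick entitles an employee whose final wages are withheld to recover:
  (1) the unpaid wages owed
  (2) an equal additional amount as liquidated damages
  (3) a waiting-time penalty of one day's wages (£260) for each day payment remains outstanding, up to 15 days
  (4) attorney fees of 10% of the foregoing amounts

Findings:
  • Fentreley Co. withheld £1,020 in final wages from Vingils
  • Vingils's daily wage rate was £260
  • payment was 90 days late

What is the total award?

Liquidated damages (equal amount): £1,020
Penalty days: min(90, 15) = 15
Waiting-time penalty: 15 × £260 = £3,900
Subtotal: £1,020 + £1,020 + £3,900 = £5,940
Attorney fees: 10% of £5,940 = £594
Total award: £5,940 + £594 = £6,534

£6,534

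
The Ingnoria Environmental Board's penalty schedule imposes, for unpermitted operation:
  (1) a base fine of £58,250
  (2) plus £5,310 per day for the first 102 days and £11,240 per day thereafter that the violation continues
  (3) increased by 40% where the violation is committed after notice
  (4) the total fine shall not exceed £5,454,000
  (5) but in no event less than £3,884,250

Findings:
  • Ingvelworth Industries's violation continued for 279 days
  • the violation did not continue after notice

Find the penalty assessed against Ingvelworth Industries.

£3,884,250

First 102 days: 102 × £5,310 = £541,620
Remaining days: (279 − 102) × £11,240 = £1,989,480
Per-day component: £541,620 + £1,989,480 = £2,531,100
Base plus per-day: £58,250 + £2,531,100 = £2,589,350
The violation did not continue after notice: no 40% increase.
Cap at £5,454,000: £2,589,350 is within the cap, no reduction.
Minimum £3,884,250: £2,589,350 is below the minimum → £3,884,250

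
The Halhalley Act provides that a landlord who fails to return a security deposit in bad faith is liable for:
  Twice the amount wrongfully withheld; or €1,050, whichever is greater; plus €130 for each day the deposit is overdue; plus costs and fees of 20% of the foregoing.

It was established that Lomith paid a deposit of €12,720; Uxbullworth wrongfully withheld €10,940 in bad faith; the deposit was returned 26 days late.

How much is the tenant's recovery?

€30,312

Doubled: 2 × €10,940 = €21,880
Minimum €1,050: €21,880 meets the minimum, no increase.
Late-return penalty: 26 × €130 = €3,380
Damages plus late penalty: €21,880 + €3,380 = €25,260
Costs and fees: 20% of €25,260 = €5,052
Total recovery: €25,260 + €5,052 = €30,312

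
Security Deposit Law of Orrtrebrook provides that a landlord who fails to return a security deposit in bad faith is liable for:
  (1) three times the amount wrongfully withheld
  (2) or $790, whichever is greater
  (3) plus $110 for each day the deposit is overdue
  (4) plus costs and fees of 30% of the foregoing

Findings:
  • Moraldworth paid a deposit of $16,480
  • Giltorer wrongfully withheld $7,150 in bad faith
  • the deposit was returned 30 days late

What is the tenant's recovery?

Trebled: 3 × $7,150 = $21,450
Minimum $790: $21,450 meets the minimum, no increase.
Late-return penalty: 30 × $110 = $3,300
Damages plus late penalty: $21,450 + $3,300 = $24,750
Costs and fees: 30% of $24,750 = $7,425
Total recovery: $24,750 + $7,425 = $32,175

$32,175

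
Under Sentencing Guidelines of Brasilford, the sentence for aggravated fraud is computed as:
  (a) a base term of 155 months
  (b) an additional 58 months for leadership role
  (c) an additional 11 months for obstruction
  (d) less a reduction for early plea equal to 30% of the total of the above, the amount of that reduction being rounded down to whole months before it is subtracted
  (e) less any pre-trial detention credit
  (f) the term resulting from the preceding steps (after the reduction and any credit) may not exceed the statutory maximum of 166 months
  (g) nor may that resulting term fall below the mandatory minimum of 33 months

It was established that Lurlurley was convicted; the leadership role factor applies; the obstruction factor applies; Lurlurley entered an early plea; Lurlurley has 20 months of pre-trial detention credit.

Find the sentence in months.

137 months

Leadership role enhancement: +58 months
Obstruction enhancement: +11 months
Adjusted term: 155 months + 58 months + 11 months = 224 months
Early plea reduction: 30% of 224 months = 67 months (rounded down)
After reduction: 224 − 67 = 157 months
Less pre-trial detention credit: 157 months − 20 months = 137 months
Cap at 166 months: 137 months is within the cap, no reduction.
Minimum 33 months: 137 months meets the minimum, no increase.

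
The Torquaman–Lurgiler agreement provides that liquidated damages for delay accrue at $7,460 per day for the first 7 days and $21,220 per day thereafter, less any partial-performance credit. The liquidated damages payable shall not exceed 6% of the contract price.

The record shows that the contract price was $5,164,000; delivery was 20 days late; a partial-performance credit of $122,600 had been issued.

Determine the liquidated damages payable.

First 7 days: 7 × $7,460 = $52,220
Remaining days: (20 − 7) × $21,220 = $275,860
Accrued per-day damages: $52,220 + $275,860 = $328,080
Less partial-performance credit: $328,080 − $122,600 = $205,480
Cap: 6% of $5,164,000 = $309,840
Cap at $309,840: $205,480 is within the cap, no reduction.

$205,480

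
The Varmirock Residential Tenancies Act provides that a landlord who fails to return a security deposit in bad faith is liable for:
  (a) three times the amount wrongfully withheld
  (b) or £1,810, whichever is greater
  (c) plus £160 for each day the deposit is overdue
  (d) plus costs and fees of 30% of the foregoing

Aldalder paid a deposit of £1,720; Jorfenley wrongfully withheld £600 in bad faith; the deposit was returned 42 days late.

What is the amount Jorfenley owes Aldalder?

Recovery: £11,089

Trebled: 3 × £600 = £1,800
Minimum £1,810: £1,800 is below the minimum → £1,810
Late-return penalty: 42 × £160 = £6,720
Damages plus late penalty: £1,810 + £6,720 = £8,530
Costs and fees: 30% of £8,530 = £2,559
Total recovery: £8,530 + £2,559 = £11,089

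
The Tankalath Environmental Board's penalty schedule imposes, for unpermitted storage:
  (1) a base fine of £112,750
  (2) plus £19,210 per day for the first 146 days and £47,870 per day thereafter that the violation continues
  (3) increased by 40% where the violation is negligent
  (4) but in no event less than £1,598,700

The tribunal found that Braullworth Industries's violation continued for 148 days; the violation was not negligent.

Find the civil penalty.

First 146 days: 146 × £19,210 = £2,804,660
Remaining days: (148 − 146) × £47,870 = £95,740
Per-day component: £2,804,660 + £95,740 = £2,900,400
Base plus per-day: £112,750 + £2,900,400 = £3,013,150
The violation was not negligent: no 40% increase.
Minimum £1,598,700: £3,013,150 meets the minimum, no increase.

£3,013,150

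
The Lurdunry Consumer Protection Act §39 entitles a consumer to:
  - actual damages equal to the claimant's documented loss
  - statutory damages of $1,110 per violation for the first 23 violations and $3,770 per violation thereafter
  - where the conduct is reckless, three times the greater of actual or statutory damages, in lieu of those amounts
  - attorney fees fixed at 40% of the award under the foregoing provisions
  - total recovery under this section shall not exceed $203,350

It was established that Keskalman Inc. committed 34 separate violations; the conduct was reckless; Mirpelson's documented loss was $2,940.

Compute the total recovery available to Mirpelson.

$203,350

First 23 violations: 23 × $1,110 = $25,530
Remaining violations: (34 − 23) × $3,770 = $41,470
Statutory damages: $25,530 + $41,470 = $67,000
Greater of actual damages ($2,940) or statutory damages ($67,000): $67,000
Trebled: 3 × $67,000 = $201,000
Attorney fees: 40% of $201,000 = $80,400
Total before cap: $201,000 + $80,400 = $281,400
Cap at $203,350: $281,400 exceeds the cap → $203,350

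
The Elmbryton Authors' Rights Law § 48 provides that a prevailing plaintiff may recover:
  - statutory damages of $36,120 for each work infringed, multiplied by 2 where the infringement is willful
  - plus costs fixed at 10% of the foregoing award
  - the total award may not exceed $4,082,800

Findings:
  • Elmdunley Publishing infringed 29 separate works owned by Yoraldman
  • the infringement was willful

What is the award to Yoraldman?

Statutory damages: 29 × $36,120 = $1,047,480
Doubled: 2 × $1,047,480 = $2,094,960
Costs: 10% of $2,094,960 = $209,496
Award plus costs: $2,094,960 + $209,496 = $2,304,456
Cap at $4,082,800: $2,304,456 is within the cap, no reduction.

$2,304,456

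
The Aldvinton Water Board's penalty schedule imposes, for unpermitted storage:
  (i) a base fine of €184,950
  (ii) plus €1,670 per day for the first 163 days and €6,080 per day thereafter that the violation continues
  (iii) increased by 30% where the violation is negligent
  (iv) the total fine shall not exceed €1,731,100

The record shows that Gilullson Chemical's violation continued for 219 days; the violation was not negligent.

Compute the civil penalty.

First 163 days: 163 × €1,670 = €272,210
Remaining days: (219 − 163) × €6,080 = €340,480
Per-day component: €272,210 + €340,480 = €612,690
Base plus per-day: €184,950 + €612,690 = €797,640
The violation was not negligent: no 30% increase.
Cap at €1,731,100: €797,640 is within the cap, no reduction.

€797,640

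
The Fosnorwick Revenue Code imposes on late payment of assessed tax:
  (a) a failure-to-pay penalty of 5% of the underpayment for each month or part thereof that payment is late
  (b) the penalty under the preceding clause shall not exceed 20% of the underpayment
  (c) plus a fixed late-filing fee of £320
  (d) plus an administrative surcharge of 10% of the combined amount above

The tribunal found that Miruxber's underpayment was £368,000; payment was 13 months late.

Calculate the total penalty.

£81,312

Accrued rate: 5% × 13 = 65%, capped at 20% → 20%
Failure-to-pay penalty: 20% of £368,000 = £73,600
Penalty before surcharge: £73,600 + £320 = £73,920
Administrative surcharge: 10% of £73,920 = £7,392
Total penalty: £73,920 + £7,392 = £81,312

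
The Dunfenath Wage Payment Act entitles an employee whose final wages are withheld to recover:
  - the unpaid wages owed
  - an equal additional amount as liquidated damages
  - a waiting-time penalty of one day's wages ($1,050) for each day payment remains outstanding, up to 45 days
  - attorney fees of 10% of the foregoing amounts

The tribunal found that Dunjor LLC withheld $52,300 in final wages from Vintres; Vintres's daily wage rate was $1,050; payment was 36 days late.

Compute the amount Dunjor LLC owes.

$156,640

Liquidated damages (equal amount): $52,300
Penalty days: min(36, 45) = 36
Waiting-time penalty: 36 × $1,050 = $37,800
Subtotal: $52,300 + $52,300 + $37,800 = $142,400
Attorney fees: 10% of $142,400 = $14,240
Total award: $142,400 + $14,240 = $156,640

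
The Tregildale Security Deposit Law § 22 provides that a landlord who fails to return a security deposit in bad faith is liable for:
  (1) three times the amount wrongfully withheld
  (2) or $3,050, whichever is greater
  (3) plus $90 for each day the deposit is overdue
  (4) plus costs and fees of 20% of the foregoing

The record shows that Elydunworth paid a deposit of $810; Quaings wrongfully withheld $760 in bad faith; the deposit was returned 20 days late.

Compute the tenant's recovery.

Recovery: $5,820

Trebled: 3 × $760 = $2,280
Minimum $3,050: $2,280 is below the minimum → $3,050
Late-return penalty: 20 × $90 = $1,800
Damages plus late penalty: $3,050 + $1,800 = $4,850
Costs and fees: 20% of $4,850 = $970
Total recovery: $4,850 + $970 = $5,820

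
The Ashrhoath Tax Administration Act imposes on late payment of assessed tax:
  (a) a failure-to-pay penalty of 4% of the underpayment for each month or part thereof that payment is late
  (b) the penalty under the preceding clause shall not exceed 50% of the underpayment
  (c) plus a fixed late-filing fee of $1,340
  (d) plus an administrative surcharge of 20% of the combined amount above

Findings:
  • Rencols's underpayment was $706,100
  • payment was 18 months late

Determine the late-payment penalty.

Accrued rate: 4% × 18 = 72%, capped at 50% → 50%
Failure-to-pay penalty: 50% of $706,100 = $353,050
Penalty before surcharge: $353,050 + $1,340 = $354,390
Administrative surcharge: 20% of $354,390 = $70,878
Total penalty: $354,390 + $70,878 = $425,268

Penalty: $425,268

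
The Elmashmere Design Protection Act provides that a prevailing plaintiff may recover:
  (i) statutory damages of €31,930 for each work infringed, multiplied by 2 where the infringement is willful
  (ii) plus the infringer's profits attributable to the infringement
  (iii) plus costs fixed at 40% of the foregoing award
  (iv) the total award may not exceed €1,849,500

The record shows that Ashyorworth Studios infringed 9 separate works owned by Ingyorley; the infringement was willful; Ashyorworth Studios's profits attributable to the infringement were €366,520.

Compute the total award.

Award: €1,317,764

Statutory damages: 9 × €31,930 = €287,370
Doubled: 2 × €287,370 = €574,740
Combined award: €574,740 + €366,520 = €941,260
Costs: 40% of €941,260 = €376,504
Award plus costs: €941,260 + €376,504 = €1,317,764
Cap at €1,849,500: €1,317,764 is within the cap, no reduction.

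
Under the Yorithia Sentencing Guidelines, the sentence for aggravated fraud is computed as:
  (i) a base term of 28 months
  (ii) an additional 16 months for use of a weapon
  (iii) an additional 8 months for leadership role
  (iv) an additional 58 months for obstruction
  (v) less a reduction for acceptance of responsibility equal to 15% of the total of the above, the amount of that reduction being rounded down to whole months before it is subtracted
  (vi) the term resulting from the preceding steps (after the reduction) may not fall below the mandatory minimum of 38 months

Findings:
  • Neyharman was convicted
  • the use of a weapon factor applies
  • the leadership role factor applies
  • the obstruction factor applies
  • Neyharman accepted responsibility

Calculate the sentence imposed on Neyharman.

94 months

Use of a weapon enhancement: +16 months
Leadership role enhancement: +8 months
Obstruction enhancement: +58 months
Adjusted term: 28 months + 16 months + 8 months + 58 months = 110 months
Acceptance of responsibility reduction: 15% of 110 months = 16 months (rounded down)
After reduction: 110 − 16 = 94 months
Minimum 38 months: 94 months meets the minimum, no increase.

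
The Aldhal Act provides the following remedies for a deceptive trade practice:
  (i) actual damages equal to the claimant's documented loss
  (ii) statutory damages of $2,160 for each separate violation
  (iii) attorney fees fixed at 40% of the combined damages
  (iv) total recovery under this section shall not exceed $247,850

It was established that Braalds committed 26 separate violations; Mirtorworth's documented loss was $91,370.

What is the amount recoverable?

$206,542

Statutory damages: 26 × $2,160 = $56,160
Combined damages: $91,370 + $56,160 = $147,530
Attorney fees: 40% of $147,530 = $59,012
Total before cap: $147,530 + $59,012 = $206,542
Cap at $247,850: $206,542 is within the cap, no reduction.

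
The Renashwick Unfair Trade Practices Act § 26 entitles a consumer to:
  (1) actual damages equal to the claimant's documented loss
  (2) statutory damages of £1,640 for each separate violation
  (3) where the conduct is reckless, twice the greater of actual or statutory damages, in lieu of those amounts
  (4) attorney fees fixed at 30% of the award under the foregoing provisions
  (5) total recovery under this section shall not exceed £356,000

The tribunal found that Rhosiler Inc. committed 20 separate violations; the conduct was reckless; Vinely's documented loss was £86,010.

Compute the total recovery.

£223,626

Statutory damages: 20 × £1,640 = £32,800
Greater of actual damages (£86,010) or statutory damages (£32,800): £86,010
Doubled: 2 × £86,010 = £172,020
Attorney fees: 30% of £172,020 = £51,606
Total before cap: £172,020 + £51,606 = £223,626
Cap at £356,000: £223,626 is within the cap, no reduction.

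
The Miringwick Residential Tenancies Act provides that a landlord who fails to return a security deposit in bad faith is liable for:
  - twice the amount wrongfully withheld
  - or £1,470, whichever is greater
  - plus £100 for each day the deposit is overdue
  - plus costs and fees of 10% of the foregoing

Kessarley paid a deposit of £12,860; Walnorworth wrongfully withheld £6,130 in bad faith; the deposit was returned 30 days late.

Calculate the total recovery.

Doubled: 2 × £6,130 = £12,260
Minimum £1,470: £12,260 meets the minimum, no increase.
Late-return penalty: 30 × £100 = £3,000
Damages plus late penalty: £12,260 + £3,000 = £15,260
Costs and fees: 10% of £15,260 = £1,526
Total recovery: £15,260 + £1,526 = £16,786

£16,786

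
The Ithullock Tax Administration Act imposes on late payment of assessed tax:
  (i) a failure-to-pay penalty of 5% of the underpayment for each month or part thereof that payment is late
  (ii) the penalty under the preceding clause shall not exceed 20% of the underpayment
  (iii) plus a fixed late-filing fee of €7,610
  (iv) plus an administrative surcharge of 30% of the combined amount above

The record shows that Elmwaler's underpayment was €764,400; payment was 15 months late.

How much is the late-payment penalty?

Accrued rate: 5% × 15 = 75%, capped at 20% → 20%
Failure-to-pay penalty: 20% of €764,400 = €152,880
Penalty before surcharge: €152,880 + €7,610 = €160,490
Administrative surcharge: 30% of €160,490 = €48,147
Total penalty: €160,490 + €48,147 = €208,637

€208,637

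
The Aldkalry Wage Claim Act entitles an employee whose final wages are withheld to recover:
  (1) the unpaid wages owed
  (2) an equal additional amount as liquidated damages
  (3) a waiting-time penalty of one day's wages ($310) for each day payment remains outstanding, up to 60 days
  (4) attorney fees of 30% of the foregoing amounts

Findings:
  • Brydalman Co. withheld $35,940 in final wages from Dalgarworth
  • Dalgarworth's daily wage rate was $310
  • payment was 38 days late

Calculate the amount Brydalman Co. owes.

Liquidated damages (equal amount): $35,940
Penalty days: min(38, 60) = 38
Waiting-time penalty: 38 × $310 = $11,780
Subtotal: $35,940 + $35,940 + $11,780 = $83,660
Attorney fees: 30% of $83,660 = $25,098
Total award: $83,660 + $25,098 = $108,758

$108,758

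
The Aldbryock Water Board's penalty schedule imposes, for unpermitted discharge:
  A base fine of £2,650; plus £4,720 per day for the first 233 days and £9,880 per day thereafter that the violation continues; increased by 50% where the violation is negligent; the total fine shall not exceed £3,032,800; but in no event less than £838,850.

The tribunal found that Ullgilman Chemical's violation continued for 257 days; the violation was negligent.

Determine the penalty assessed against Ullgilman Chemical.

£2,009,295

First 233 days: 233 × £4,720 = £1,099,760
Remaining days: (257 − 233) × £9,880 = £237,120
Per-day component: £1,099,760 + £237,120 = £1,336,880
Base plus per-day: £2,650 + £1,336,880 = £1,339,530
Enhancement: 50% of £1,339,530 = £669,765
Enhanced fine: £1,339,530 + £669,765 = £2,009,295
Cap at £3,032,800: £2,009,295 is within the cap, no reduction.
Minimum £838,850: £2,009,295 meets the minimum, no increase.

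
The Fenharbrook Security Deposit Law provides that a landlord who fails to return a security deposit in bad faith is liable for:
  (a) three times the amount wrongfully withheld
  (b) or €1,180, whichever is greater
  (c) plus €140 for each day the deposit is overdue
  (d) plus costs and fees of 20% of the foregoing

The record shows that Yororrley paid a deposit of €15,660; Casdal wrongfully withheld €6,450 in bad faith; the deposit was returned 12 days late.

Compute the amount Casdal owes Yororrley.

Trebled: 3 × €6,450 = €19,350
Minimum €1,180: €19,350 meets the minimum, no increase.
Late-return penalty: 12 × €140 = €1,680
Damages plus late penalty: €19,350 + €1,680 = €21,030
Costs and fees: 20% of €21,030 = €4,206
Total recovery: €21,030 + €4,206 = €25,236

€25,236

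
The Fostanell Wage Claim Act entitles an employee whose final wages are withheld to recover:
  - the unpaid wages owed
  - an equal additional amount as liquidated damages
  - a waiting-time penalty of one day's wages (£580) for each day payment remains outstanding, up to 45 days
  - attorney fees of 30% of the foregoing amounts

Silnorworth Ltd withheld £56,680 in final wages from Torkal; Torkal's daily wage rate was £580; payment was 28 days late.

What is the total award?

£168,480

Liquidated damages (equal amount): £56,680
Penalty days: min(28, 45) = 28
Waiting-time penalty: 28 × £580 = £16,240
Subtotal: £56,680 + £56,680 + £16,240 = £129,600
Attorney fees: 30% of £129,600 = £38,880
Total award: £129,600 + £38,880 = £168,480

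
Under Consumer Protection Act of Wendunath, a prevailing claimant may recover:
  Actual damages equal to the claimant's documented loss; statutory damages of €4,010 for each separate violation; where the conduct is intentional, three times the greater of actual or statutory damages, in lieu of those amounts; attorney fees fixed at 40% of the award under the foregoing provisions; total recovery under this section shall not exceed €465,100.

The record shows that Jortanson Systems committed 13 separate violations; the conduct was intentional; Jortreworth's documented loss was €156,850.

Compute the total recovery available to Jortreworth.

€465,100

Statutory damages: 13 × €4,010 = €52,130
Greater of actual damages (€156,850) or statutory damages (€52,130): €156,850
Trebled: 3 × €156,850 = €470,550
Attorney fees: 40% of €470,550 = €188,220
Total before cap: €470,550 + €188,220 = €658,770
Cap at €465,100: €658,770 exceeds the cap → €465,100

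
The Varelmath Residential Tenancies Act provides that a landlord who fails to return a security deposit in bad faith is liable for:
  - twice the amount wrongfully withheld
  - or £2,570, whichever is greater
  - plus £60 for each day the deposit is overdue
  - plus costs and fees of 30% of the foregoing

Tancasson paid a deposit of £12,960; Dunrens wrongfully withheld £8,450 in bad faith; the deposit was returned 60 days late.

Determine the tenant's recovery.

£26,650

Doubled: 2 × £8,450 = £16,900
Minimum £2,570: £16,900 meets the minimum, no increase.
Late-return penalty: 60 × £60 = £3,600
Damages plus late penalty: £16,900 + £3,600 = £20,500
Costs and fees: 30% of £20,500 = £6,150
Total recovery: £20,500 + £6,150 = £26,650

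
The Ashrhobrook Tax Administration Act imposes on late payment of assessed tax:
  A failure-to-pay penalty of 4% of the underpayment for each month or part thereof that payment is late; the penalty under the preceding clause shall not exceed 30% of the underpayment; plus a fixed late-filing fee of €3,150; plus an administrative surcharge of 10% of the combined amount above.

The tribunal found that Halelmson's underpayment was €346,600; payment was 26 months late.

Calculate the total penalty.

Penalty: €117,843

Accrued rate: 4% × 26 = 104%, capped at 30% → 30%
Failure-to-pay penalty: 30% of €346,600 = €103,980
Penalty before surcharge: €103,980 + €3,150 = €107,130
Administrative surcharge: 10% of €107,130 = €10,713
Total penalty: €107,130 + €10,713 = €117,843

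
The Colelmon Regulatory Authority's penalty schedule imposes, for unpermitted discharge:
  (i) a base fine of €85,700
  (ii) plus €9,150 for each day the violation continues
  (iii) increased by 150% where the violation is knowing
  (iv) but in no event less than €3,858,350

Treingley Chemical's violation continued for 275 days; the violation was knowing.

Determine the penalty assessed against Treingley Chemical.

Per-day component: 275 × €9,150 = €2,516,250
Base plus per-day: €85,700 + €2,516,250 = €2,601,950
Enhancement: 150% of €2,601,950 = €3,902,925
Enhanced fine: €2,601,950 + €3,902,925 = €6,504,875
Minimum €3,858,350: €6,504,875 meets the minimum, no increase.

Civil penalty: €6,504,875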